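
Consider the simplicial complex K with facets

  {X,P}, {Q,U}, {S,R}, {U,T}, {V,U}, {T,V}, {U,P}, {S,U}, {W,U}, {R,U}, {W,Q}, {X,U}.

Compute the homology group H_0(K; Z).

H_0 = Z.

K has 9 vertices, 12 edges.
rank ∂_0 = 0, rank ∂_1 = 8 ⇒ b_0 = 9 − 0 − 8 = 1; all invariant factors of ∂_1 are 1 so no torsion. So H_0 ≅ Z.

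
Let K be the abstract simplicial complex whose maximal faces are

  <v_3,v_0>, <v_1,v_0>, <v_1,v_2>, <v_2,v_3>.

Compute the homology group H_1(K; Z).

H_1 = Z.

Take the total order v_0 < v_1 < v_2 < v_3 on the vertex set. Then K (dimension 1) consists of the simplices:

  0-simplices (4): [v_0], [v_1], [v_2], [v_3]
  1-simplices (4): [v_0,v_1], [v_0,v_3], [v_1,v_2], [v_2,v_3]

so the chain groups are C_0 ≅ Z^4, C_1 ≅ Z^4.

Boundary ∂_1: C_1 → C_0 is given by ∂[p,q] = [q] − [p].
The 4×4 boundary matrix has rank 3 and Smith normal form diag(1,1,1).

Now H_k = ker ∂_k / im ∂_{k+1}, so:

  H_1: rank ker ∂_1 − rank ∂_2 = (4 − 3) − 0 = 1, and there is no ∂_2, so H_1 ≅ Z.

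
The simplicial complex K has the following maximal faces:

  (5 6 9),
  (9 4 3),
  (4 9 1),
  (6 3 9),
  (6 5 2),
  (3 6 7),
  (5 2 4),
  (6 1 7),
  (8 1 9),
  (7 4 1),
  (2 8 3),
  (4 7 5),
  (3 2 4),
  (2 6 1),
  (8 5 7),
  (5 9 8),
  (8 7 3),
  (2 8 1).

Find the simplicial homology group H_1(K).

Fix the vertex order 1 < 2 < 3 < 4 < 5 < 6 < 7 < 8 < 9 and write every simplex with vertices in increasing order. Then dim K = 2 and the simplices of K are:

  0-simplices (9): [1], [2], [3], [4], [5], [6], [7], [8], [9]
  1-simplices (27): (27 of them)
  2-simplices (18): [1,2,6], [1,2,8], [1,4,7], [1,4,9], [1,6,7], [1,8,9], [2,3,4], [2,3,8], [2,4,5], [2,5,6], [3,4,9], [3,6,7], [3,6,9], [3,7,8], [4,5,7], [5,6,9], [5,7,8], [5,8,9]

giving chain groups C_0 ≅ Z^9, C_1 ≅ Z^27, C_2 ≅ Z^18.

Boundary ∂_1: C_1 → C_0 sends each edge [p,q] (with p < q) to q − p. For instance
  ∂[7,8] = [8] − [7].
The 9×27 boundary matrix has rank 8 and Smith normal form diag(1,1,1,1,1,1,1,1).

The boundary map ∂_2: C_2 → C_1 maps a triangle to the signed sum of its edges. For instance
  ∂[1,6,7] = [6,7] − [1,7] + [1,6],
  ∂[2,5,6] = [5,6] − [2,6] + [2,5].
As a 27×18 matrix over Z this has rank 17, with invariant factors (1,1,1,1,1,1,1,1,1,1,1,1,1,1,1,1,1).

From H_k ≅ ker(∂_k) / im(∂_{k+1}) we obtain:

  H_1: rank ker ∂_1 − rank ∂_2 = (27 − 8) − 17 = 2, and the invariant factors of ∂_2 are all 1, so H_1 = Z^2.

H_1 = Z^2.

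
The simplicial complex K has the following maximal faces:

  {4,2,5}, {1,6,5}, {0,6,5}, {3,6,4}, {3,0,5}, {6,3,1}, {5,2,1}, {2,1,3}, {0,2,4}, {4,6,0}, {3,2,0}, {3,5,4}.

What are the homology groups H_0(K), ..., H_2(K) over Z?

We work with the vertex ordering 0 < 1 < 2 < 3 < 4 < 5 < 6. The simplices of K, each written with vertices in increasing order, are:

  0-simplices (7): [0], [1], [2], [3], [4], [5], [6]
  1-simplices (18): [0,2], [0,3], [0,4], [0,5], [0,6], [1,2], [1,3], [1,5], [1,6], [2,3], [2,4], [2,5], [3,4], [3,5], [3,6], [4,5], [4,6], [5,6]
  2-simplices (12): [0,2,3], [0,2,4], [0,3,5], [0,4,6], [0,5,6], [1,2,3], [1,2,5], [1,3,6], [1,5,6], [2,4,5], [3,4,5], [3,4,6]

so the chain groups are C_0 ≅ Z^7, C_1 ≅ Z^18, C_2 ≅ Z^12.

The boundary map ∂_1: C_1 → C_0 maps an edge to its endpoints' difference, ∂[p,q] = q − p. For instance
  ∂[2,4] = [4] − [2].
This gives a 7×18 integer matrix of rank 6; reducing to Smith normal form yields diagonal entries (1,1,1,1,1,1).

The boundary map ∂_2: C_2 → C_1 maps a triangle to the signed sum of its edges. For instance
  ∂[3,4,5] = [4,5] − [3,5] + [3,4],
  ∂[3,4,6] = [4,6] − [3,6] + [3,4].
The 18×12 boundary matrix has rank 12 and Smith normal form diag(1,1,1,1,1,1,1,1,1,1,1,2).

Now H_k = ker ∂_k / im ∂_{k+1}, so:

  H_0: rank C_0 − rank ∂_1 = 7 − 6 = 1, and the invariant factors of ∂_1 are all 1, so H_0 ≅ Z.
  H_1: rank ker ∂_1 − rank ∂_2 = (18 − 6) − 12 = 0, and ∂_2 has invariant factor 2 > 1, so H_1 ≅ Z/2.
  H_2: rank ker ∂_2 − rank ∂_3 = (12 − 12) − 0 = 0, and there is no ∂_3, so H_2 ≅ 0.

As a check, the Euler characteristic is 7 − 18 + 12 = 1, which agrees with 1 − 0 + 0 = 1.
(K is a triangulation of the real projective plane RP^2.)

H_0 ≅ Z,  H_1 ≅ Z/2,  H_2 = 0.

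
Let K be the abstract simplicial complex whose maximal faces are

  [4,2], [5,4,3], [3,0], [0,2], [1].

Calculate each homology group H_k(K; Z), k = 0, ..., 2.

H_0 ≅ Z^2,  H_1 ≅ Z,  H_2 = 0.

Fix the vertex order 0 < 1 < 2 < 3 < 4 < 5 and write every simplex with vertices in increasing order. Then dim K = 2 and the simplices of K are:

  0-simplices (6): [0], [1], [2], [3], [4], [5]
  1-simplices (6): [0,2], [0,3], [2,4], [3,4], [3,5], [4,5]
  2-simplices (1): [3,4,5]

so the chain groups are C_0 ≅ Z^6, C_1 ≅ Z^6, C_2 ≅ Z^1.

Boundary ∂_1: C_1 → C_0 sends each edge [p,q] (with p < q) to q − p.
The 6×6 boundary matrix has rank 4 and Smith normal form diag(1,1,1,1).

The boundary map ∂_2: C_2 → C_1 maps a triangle to the signed sum of its edges. For instance
  ∂[3,4,5] = [4,5] − [3,5] + [3,4].
This gives a 6×1 integer matrix of rank 1; reducing to Smith normal form yields diagonal entries (1).

Now H_k = ker ∂_k / im ∂_{k+1}, so:

  H_0: rank C_0 − rank ∂_1 = 6 − 4 = 2, and the invariant factors of ∂_1 are all 1, so H_0 ≅ Z^2.
  H_1: rank ker ∂_1 − rank ∂_2 = (6 − 4) − 1 = 1, and the invariant factors of ∂_2 are all 1, so H_1 ≅ Z.
  H_2: rank ker ∂_2 − rank ∂_3 = (1 − 1) − 0 = 0, and there is no ∂_3, so H_2 ≅ 0.

As a check, the Euler characteristic is 6 − 6 + 1 = 1, which agrees with 2 − 1 + 0 = 1.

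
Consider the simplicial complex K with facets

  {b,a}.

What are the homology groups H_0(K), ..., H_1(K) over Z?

We work with the vertex ordering a < b. The simplices of K, each written with vertices in increasing order, are:

  0-simplices (2): a, b
  1-simplices (1): ab

Hence C_0 ≅ Z^2, C_1 ≅ Z^1.

Boundary ∂_1: C_1 → C_0 sends each edge [p,q] (with p < q) to q − p. For instance
  ∂ab = b − a.
This gives a 2×1 integer matrix of rank 1; reducing to Smith normal form yields diagonal entries (1).

From H_k ≅ ker(∂_k) / im(∂_{k+1}) we obtain:

  H_0: rank C_0 − rank ∂_1 = 2 − 1 = 1, and the invariant factors of ∂_1 are all 1, so H_0 = Z.
  H_1: rank ker ∂_1 − rank ∂_2 = (1 − 1) − 0 = 0, and there is no ∂_2, so H_1 = 0.

As a check, the Euler characteristic is 2 − 1 = 1, which agrees with 1 − 0 = 1.
(K is a triangulation of the 1-simplex.)

H_0 = Z,  H_1 = 0.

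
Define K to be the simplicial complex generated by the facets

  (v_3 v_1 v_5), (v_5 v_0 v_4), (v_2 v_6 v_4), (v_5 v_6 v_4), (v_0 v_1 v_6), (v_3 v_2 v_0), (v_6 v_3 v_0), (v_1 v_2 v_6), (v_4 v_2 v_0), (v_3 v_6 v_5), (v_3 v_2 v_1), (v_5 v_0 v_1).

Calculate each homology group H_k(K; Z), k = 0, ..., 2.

H_0 = Z,  H_1 = Z/2,  H_2 = 0.

Order the vertices as v_0 < v_1 < v_2 < v_3 < v_4 < v_5 < v_6. Listing each simplex with vertices in this order, K has dimension 2 with simplices:

  0-simplices (7): [v_0], [v_1], [v_2], [v_3], [v_4], [v_5], [v_6]
  1-simplices (18): (18 of them)
  2-simplices (12): (12 of them)

Hence C_0 ≅ Z^7, C_1 ≅ Z^18, C_2 ≅ Z^12.

∂_1: C_1 → C_0 sends each edge [p,q] (with p < q) to q − p.
The 7×18 boundary matrix has rank 6 and Smith normal form diag(1,1,1,1,1,1).

Boundary ∂_2: C_2 → C_1 acts by ∂[p,q,r] = [q,r] − [p,r] + [p,q]. For instance
  ∂[v_0,v_1,v_5] = [v_1,v_5] − [v_0,v_5] + [v_0,v_1],
  ∂[v_1,v_2,v_6] = [v_2,v_6] − [v_1,v_6] + [v_1,v_2].
The resulting 18×12 matrix has rank 12, and its Smith normal form has invariant factors (1,1,1,1,1,1,1,1,1,1,1,2).

Computing H_k = (kernel of ∂_k) / (image of ∂_{k+1}):

  H_0: rank C_0 − rank ∂_1 = 7 − 6 = 1, and the invariant factors of ∂_1 are all 1, so H_0 = Z.
  H_1: rank ker ∂_1 − rank ∂_2 = (18 − 6) − 12 = 0, and ∂_2 has invariant factor 2 > 1, so H_1 = Z/2.
  H_2: rank ker ∂_2 − rank ∂_3 = (12 − 12) − 0 = 0, and there is no ∂_3, so H_2 = 0.

(K is a triangulation of the real projective plane RP^2.)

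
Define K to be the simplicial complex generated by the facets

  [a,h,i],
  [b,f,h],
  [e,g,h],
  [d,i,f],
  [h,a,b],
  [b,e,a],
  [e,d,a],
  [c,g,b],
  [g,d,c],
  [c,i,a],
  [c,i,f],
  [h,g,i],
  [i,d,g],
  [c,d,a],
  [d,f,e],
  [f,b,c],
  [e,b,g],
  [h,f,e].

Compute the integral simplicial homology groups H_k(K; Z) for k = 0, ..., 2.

Fix the vertex order a < b < c < d < e < f < g < h < i and write every simplex with vertices in increasing order. Then dim K = 2 and the simplices of K are:

  0-simplices (9): a, b, c, d, e, f, g, h, i
  1-simplices (27): ab, ac, ad, ae, ah, ai, bc, be, bf, bg, bh, cd, cf, cg, ci, de, df, dg, di, ef, eg, eh, fh, fi, gh, gi, hi
  2-simplices (18): abe, abh, acd, aci, ade, ahi, bcf, bcg, beg, bfh, cdg, cfi, def, dfi, dgi, efh, egh, ghi

so the chain groups are C_0 ≅ Z^9, C_1 ≅ Z^27, C_2 ≅ Z^18.

∂_1: C_1 → C_0 sends each edge [p,q] (with p < q) to q − p. For instance
  ∂fh = h − f.
The 9×27 boundary matrix has rank 8 and Smith normal form diag(1,1,1,1,1,1,1,1).

Boundary ∂_2: C_2 → C_1 sends each 2-simplex [p,q,r] to [q,r] − [p,r] + [p,q]. For instance
  ∂efh = fh − eh + ef,
  ∂cfi = fi − ci + cf.
The resulting 27×18 matrix has rank 18, and its Smith normal form has invariant factors (1,1,1,1,1,1,1,1,1,1,1,1,1,1,1,1,1,2).

Reading off H_k = ker ∂_k / im ∂_{k+1}:

  H_0: rank C_0 − rank ∂_1 = 9 − 8 = 1, and the invariant factors of ∂_1 are all 1, so H_0 = Z.
  H_1: rank ker ∂_1 − rank ∂_2 = (27 − 8) − 18 = 1, and ∂_2 has invariant factor 2 > 1, so H_1 = Z × Z/2.
  H_2: rank ker ∂_2 − rank ∂_3 = (18 − 18) − 0 = 0, and there is no ∂_3, so H_2 = 0.

H_0 ≅ Z,  H_1 ≅ Z × Z/2,  H_2 = 0.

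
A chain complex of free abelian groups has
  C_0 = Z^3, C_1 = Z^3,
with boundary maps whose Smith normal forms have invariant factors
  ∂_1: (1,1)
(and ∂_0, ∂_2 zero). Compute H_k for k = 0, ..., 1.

H_0: b_0 = 3 − 0 − 2 = 1; torsion from ∂_1 factors > 1: none. So H_0 ≅ Z.
H_1: b_1 = 3 − 2 − 0 = 1; torsion from ∂_2 factors > 1: none. So H_1 ≅ Z.

H_0 ≅ Z,  H_1 ≅ Z.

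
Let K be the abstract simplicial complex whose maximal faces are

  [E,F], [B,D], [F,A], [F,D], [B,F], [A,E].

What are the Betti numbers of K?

b_0 = 1, b_1 = 2.

K has 5 vertices, 6 edges.
rank ∂_0 = 0, rank ∂_1 = 4 ⇒ b_0 = 5 − 0 − 4 = 1; all invariant factors of ∂_1 are 1 so no torsion. So H_0 = Z.
rank ∂_1 = 4, rank ∂_2 = 0 ⇒ b_1 = 6 − 4 − 0 = 2. So H_1 = Z^2.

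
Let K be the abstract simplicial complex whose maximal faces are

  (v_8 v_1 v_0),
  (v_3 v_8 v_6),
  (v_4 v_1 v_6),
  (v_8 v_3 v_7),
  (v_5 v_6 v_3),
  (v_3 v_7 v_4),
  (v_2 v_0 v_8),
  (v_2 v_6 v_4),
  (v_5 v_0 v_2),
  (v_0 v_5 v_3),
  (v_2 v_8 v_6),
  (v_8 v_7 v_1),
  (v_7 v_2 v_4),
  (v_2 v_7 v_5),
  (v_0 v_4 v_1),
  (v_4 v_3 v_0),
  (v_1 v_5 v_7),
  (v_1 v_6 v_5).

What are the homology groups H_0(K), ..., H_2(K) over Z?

We work with the vertex ordering v_0 < v_1 < v_2 < v_3 < v_4 < v_5 < v_6 < v_7 < v_8. The simplices of K, each written with vertices in increasing order, are:

  0-simplices (9): [v_0], [v_1], [v_2], [v_3], [v_4], [v_5], [v_6], [v_7], [v_8]
  1-simplices (27): (27 of them)
  2-simplices (18): (18 of them)

Hence C_0 ≅ Z^9, C_1 ≅ Z^27, C_2 ≅ Z^18.

Boundary ∂_1: C_1 → C_0 maps an edge to its endpoints' difference, ∂[p,q] = q − p. For instance
  ∂[v_3,v_5] = [v_5] − [v_3].
As a 9×27 matrix over Z this has rank 8, with invariant factors (1,1,1,1,1,1,1,1).

Boundary ∂_2: C_2 → C_1 acts by ∂[p,q,r] = [q,r] − [p,r] + [p,q]. For instance
  ∂[v_2,v_5,v_7] = [v_5,v_7] − [v_2,v_7] + [v_2,v_5],
  ∂[v_2,v_4,v_7] = [v_4,v_7] − [v_2,v_7] + [v_2,v_4].
The resulting 27×18 matrix has rank 17, and its Smith normal form has invariant factors (1,1,1,1,1,1,1,1,1,1,1,1,1,1,1,1,1).

Now H_k = ker ∂_k / im ∂_{k+1}, so:

  H_0: rank C_0 − rank ∂_1 = 9 − 8 = 1, and the invariant factors of ∂_1 are all 1, so H_0 ≅ Z.
  H_1: rank ker ∂_1 − rank ∂_2 = (27 − 8) − 17 = 2, and the invariant factors of ∂_2 are all 1, so H_1 ≅ Z^2.
  H_2: rank ker ∂_2 − rank ∂_3 = (18 − 17) − 0 = 1, and there is no ∂_3, so H_2 ≅ Z.

H_0 = Z,  H_1 = Z^2,  H_2 = Z.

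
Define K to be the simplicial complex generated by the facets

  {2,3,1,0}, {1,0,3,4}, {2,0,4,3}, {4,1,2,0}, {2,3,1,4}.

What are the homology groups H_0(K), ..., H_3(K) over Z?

Fix the vertex order 0 < 1 < 2 < 3 < 4 and write every simplex with vertices in increasing order. Then dim K = 3 and the simplices of K are:

  0-simplices (5): [0], [1], [2], [3], [4]
  1-simplices (10): [0,1], [0,2], [0,3], [0,4], [1,2], [1,3], [1,4], [2,3], [2,4], [3,4]
  2-simplices (10): [0,1,2], [0,1,3], [0,1,4], [0,2,3], [0,2,4], [0,3,4], [1,2,3], [1,2,4], [1,3,4], [2,3,4]
  3-simplices (5): [0,1,2,3], [0,1,2,4], [0,1,3,4], [0,2,3,4], [1,2,3,4]

Hence C_0 ≅ Z^5, C_1 ≅ Z^10, C_2 ≅ Z^10, C_3 ≅ Z^5.

∂_1: C_1 → C_0 sends each edge [p,q] (with p < q) to q − p.
The resulting 5×10 matrix has rank 4, and its Smith normal form has invariant factors (1,1,1,1).

∂_2: C_2 → C_1 sends each 2-simplex [p,q,r] to [q,r] − [p,r] + [p,q]. For instance
  ∂[0,1,3] = [1,3] − [0,3] + [0,1],
  ∂[1,2,3] = [2,3] − [1,3] + [1,2].
The 10×10 boundary matrix has rank 6 and Smith normal form diag(1,1,1,1,1,1).

The boundary map ∂_3: C_3 → C_2 sends each 3-simplex σ to the alternating sum Σ_i (−1)^i (σ with its i-th vertex removed). For instance
  ∂[0,1,3,4] = [1,3,4] − [0,3,4] + [0,1,4] − [0,1,3],
  ∂[0,2,3,4] = [2,3,4] − [0,3,4] + [0,2,4] − [0,2,3].
This gives a 10×5 integer matrix of rank 4; reducing to Smith normal form yields diagonal entries (1,1,1,1).

From H_k ≅ ker(∂_k) / im(∂_{k+1}) we obtain:

  H_0: rank C_0 − rank ∂_1 = 5 − 4 = 1, and the invariant factors of ∂_1 are all 1, so H_0 = Z.
  H_1: rank ker ∂_1 − rank ∂_2 = (10 − 4) − 6 = 0, and the invariant factors of ∂_2 are all 1, so H_1 = 0.
  H_2: rank ker ∂_2 − rank ∂_3 = (10 − 6) − 4 = 0, and the invariant factors of ∂_3 are all 1, so H_2 = 0.
  H_3: rank ker ∂_3 − rank ∂_4 = (5 − 4) − 0 = 1, and there is no ∂_4, so H_3 = Z.

As a check, the Euler characteristic is 5 − 10 + 10 − 5 = 0, which agrees with 1 − 0 + 0 − 1 = 0.

H_0 = Z,  H_1 = 0,  H_2 = 0,  H_3 = Z.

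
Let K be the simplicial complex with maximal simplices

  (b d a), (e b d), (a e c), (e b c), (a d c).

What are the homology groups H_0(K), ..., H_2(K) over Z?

Take the total order a < b < c < d < e on the vertex set. Then K (dimension 2) consists of the simplices:

  0-simplices (5): a, b, c, d, e
  1-simplices (10): ab, ac, ad, ae, bc, bd, be, cd, ce, de
  2-simplices (5): abd, acd, ace, bce, bde

Hence C_0 ≅ Z^5, C_1 ≅ Z^10, C_2 ≅ Z^5.

The boundary map ∂_1: C_1 → C_0 is given by ∂[p,q] = [q] − [p]. For instance
  ∂ce = e − c.
The resulting 5×10 matrix has rank 4, and its Smith normal form has invariant factors (1,1,1,1).

The boundary map ∂_2: C_2 → C_1 maps a triangle to the signed sum of its edges. For instance
  ∂bce = ce − be + bc,
  ∂ace = ce − ae + ac.
As a 10×5 matrix over Z this has rank 5, with invariant factors (1,1,1,1,1).

From H_k ≅ ker(∂_k) / im(∂_{k+1}) we obtain:

  H_0: rank C_0 − rank ∂_1 = 5 − 4 = 1, and the invariant factors of ∂_1 are all 1, so H_0 ≅ Z.
  H_1: rank ker ∂_1 − rank ∂_2 = (10 − 4) − 5 = 1, and the invariant factors of ∂_2 are all 1, so H_1 ≅ Z.
  H_2: rank ker ∂_2 − rank ∂_3 = (5 − 5) − 0 = 0, and there is no ∂_3, so H_2 ≅ 0.

(K is a triangulation of the Möbius band.)

H_0 = Z,  H_1 = Z,  H_2 = 0.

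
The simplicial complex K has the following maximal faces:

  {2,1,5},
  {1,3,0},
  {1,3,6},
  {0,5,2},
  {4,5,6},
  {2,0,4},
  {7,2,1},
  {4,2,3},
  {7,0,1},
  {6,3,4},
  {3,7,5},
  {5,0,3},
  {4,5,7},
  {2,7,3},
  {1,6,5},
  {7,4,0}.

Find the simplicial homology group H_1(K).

H_1 ≅ Z^2.

We work with the vertex ordering 0 < 1 < 2 < 3 < 4 < 5 < 6 < 7. The simplices of K, each written with vertices in increasing order, are:

  0-simplices (8): [0], [1], [2], [3], [4], [5], [6], [7]
  1-simplices (24): (24 of them)
  2-simplices (16): [0,1,3], [0,1,7], [0,2,4], [0,2,5], [0,3,5], [0,4,7], [1,2,5], [1,2,7], [1,3,6], [1,5,6], [2,3,4], [2,3,7], [3,4,6], [3,5,7], [4,5,6], [4,5,7]

so the chain groups are C_0 ≅ Z^8, C_1 ≅ Z^24, C_2 ≅ Z^16.

The boundary map ∂_1: C_1 → C_0 maps an edge to its endpoints' difference, ∂[p,q] = q − p. For instance
  ∂[0,5] = [5] − [0].
The 8×24 boundary matrix has rank 7 and Smith normal form diag(1,1,1,1,1,1,1).

∂_2: C_2 → C_1 maps a triangle to the signed sum of its edges. For instance
  ∂[0,1,7] = [1,7] − [0,7] + [0,1],
  ∂[4,5,7] = [5,7] − [4,7] + [4,5].
As a 24×16 matrix over Z this has rank 15, with invariant factors (1,1,1,1,1,1,1,1,1,1,1,1,1,1,1).

Computing H_k = (kernel of ∂_k) / (image of ∂_{k+1}):

  H_1: rank ker ∂_1 − rank ∂_2 = (24 − 7) − 15 = 2, and the invariant factors of ∂_2 are all 1, so H_1 = Z^2.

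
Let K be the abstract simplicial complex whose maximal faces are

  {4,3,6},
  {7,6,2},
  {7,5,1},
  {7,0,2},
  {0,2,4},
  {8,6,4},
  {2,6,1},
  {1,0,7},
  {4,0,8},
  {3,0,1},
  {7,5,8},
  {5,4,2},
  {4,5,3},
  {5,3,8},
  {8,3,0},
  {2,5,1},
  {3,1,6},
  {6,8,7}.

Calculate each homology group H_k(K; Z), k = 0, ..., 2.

H_0 = Z,  H_1 = Z ⊕ Z/2,  H_2 = 0.

Order the vertices as 0 < 1 < 2 < 3 < 4 < 5 < 6 < 7 < 8. Listing each simplex with vertices in this order, K has dimension 2 with simplices:

  0-simplices (9): [0], [1], [2], [3], [4], [5], [6], [7], [8]
  1-simplices (27): (27 of them)
  2-simplices (18): [0,1,3], [0,1,7], [0,2,4], [0,2,7], [0,3,8], [0,4,8], [1,2,5], [1,2,6], [1,3,6], [1,5,7], [2,4,5], [2,6,7], [3,4,5], [3,4,6], [3,5,8], [4,6,8], [5,7,8], [6,7,8]

giving chain groups C_0 ≅ Z^9, C_1 ≅ Z^27, C_2 ≅ Z^18.

The boundary map ∂_1: C_1 → C_0 maps an edge to its endpoints' difference, ∂[p,q] = q − p. For instance
  ∂[2,6] = [6] − [2].
This gives a 9×27 integer matrix of rank 8; reducing to Smith normal form yields diagonal entries (1,1,1,1,1,1,1,1).

∂_2: C_2 → C_1 acts by ∂[p,q,r] = [q,r] − [p,r] + [p,q]. For instance
  ∂[3,4,6] = [4,6] − [3,6] + [3,4],
  ∂[0,2,7] = [2,7] − [0,7] + [0,2].
The resulting 27×18 matrix has rank 18, and its Smith normal form has invariant factors (1,1,1,1,1,1,1,1,1,1,1,1,1,1,1,1,1,2).

From H_k ≅ ker(∂_k) / im(∂_{k+1}) we obtain:

  H_0: rank C_0 − rank ∂_1 = 9 − 8 = 1, and the invariant factors of ∂_1 are all 1, so H_0 ≅ Z.
  H_1: rank ker ∂_1 − rank ∂_2 = (27 − 8) − 18 = 1, and ∂_2 has invariant factor 2 > 1, so H_1 ≅ Z ⊕ Z/2.
  H_2: rank ker ∂_2 − rank ∂_3 = (18 − 18) − 0 = 0, and there is no ∂_3, so H_2 ≅ 0.

As a check, the Euler characteristic is 9 − 27 + 18 = 0, which agrees with 1 − 1 + 0 = 0.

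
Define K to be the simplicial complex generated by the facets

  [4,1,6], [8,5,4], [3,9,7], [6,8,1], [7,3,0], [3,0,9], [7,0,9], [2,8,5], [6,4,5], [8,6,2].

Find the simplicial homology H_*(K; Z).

Take the total order 0 < 1 < 2 < 3 < 4 < 5 < 6 < 7 < 8 < 9 on the vertex set. Then K (dimension 2) consists of the simplices:

  0-simplices (10): [0], [1], [2], [3], [4], [5], [6], [7], [8], [9]
  1-simplices (18): [0,3], [0,7], [0,9], [1,4], [1,6], [1,8], [2,5], [2,6], [2,8], [3,7], [3,9], [4,5], [4,6], [4,8], [5,6], [5,8], [6,8], [7,9]
  2-simplices (10): [0,3,7], [0,3,9], [0,7,9], [1,4,6], [1,6,8], [2,5,8], [2,6,8], [3,7,9], [4,5,6], [4,5,8]

giving chain groups C_0 ≅ Z^10, C_1 ≅ Z^18, C_2 ≅ Z^10.

The boundary map ∂_1: C_1 → C_0 is given by ∂[p,q] = [q] − [p]. For instance
  ∂[3,7] = [7] − [3].
As a 10×18 matrix over Z this has rank 8, with invariant factors (1,1,1,1,1,1,1,1).

Boundary ∂_2: C_2 → C_1 acts by ∂[p,q,r] = [q,r] − [p,r] + [p,q]. For instance
  ∂[0,3,9] = [3,9] − [0,9] + [0,3],
  ∂[2,5,8] = [5,8] − [2,8] + [2,5].
The 18×10 boundary matrix has rank 9 and Smith normal form diag(1,1,1,1,1,1,1,1,1).

Now H_k = ker ∂_k / im ∂_{k+1}, so:

  H_0: rank C_0 − rank ∂_1 = 10 − 8 = 2, and the invariant factors of ∂_1 are all 1, so H_0 ≅ Z^2.
  H_1: rank ker ∂_1 − rank ∂_2 = (18 − 8) − 9 = 1, and the invariant factors of ∂_2 are all 1, so H_1 ≅ Z.
  H_2: rank ker ∂_2 − rank ∂_3 = (10 − 9) − 0 = 1, and there is no ∂_3, so H_2 ≅ Z.

(K is a triangulation of the disjoint union of the 2-sphere S^2 and the cylinder S^1 x I.)

H_0 = Z^2,  H_1 = Z,  H_2 = Z.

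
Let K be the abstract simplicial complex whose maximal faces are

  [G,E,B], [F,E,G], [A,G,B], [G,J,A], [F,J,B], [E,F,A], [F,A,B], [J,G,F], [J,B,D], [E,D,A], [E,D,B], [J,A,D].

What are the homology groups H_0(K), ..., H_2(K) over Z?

H_0 = Z,  H_1 = Z/2,  H_2 = 0.

Fix the vertex order A < B < D < E < F < G < J and write every simplex with vertices in increasing order. Then dim K = 2 and the simplices of K are:

  0-simplices (7): A, B, D, E, F, G, J
  1-simplices (18): AB, AD, AE, AF, AG, AJ, BD, BE, BF, BG, BJ, DE, DJ, EF, EG, FG, FJ, GJ
  2-simplices (12): ABF, ABG, ADE, ADJ, AEF, AGJ, BDE, BDJ, BEG, BFJ, EFG, FGJ

giving chain groups C_0 ≅ Z^7, C_1 ≅ Z^18, C_2 ≅ Z^12.

Boundary ∂_1: C_1 → C_0 maps an edge to its endpoints' difference, ∂[p,q] = q − p. For instance
  ∂AF = F − A.
As a 7×18 matrix over Z this has rank 6, with invariant factors (1,1,1,1,1,1).

The boundary map ∂_2: C_2 → C_1 acts by ∂[p,q,r] = [q,r] − [p,r] + [p,q]. For instance
  ∂BFJ = FJ − BJ + BF,
  ∂BDJ = DJ − BJ + BD.
This gives a 18×12 integer matrix of rank 12; reducing to Smith normal form yields diagonal entries (1,1,1,1,1,1,1,1,1,1,1,2).

Now H_k = ker ∂_k / im ∂_{k+1}, so:

  H_0: rank C_0 − rank ∂_1 = 7 − 6 = 1, and the invariant factors of ∂_1 are all 1, so H_0 ≅ Z.
  H_1: rank ker ∂_1 − rank ∂_2 = (18 − 6) − 12 = 0, and ∂_2 has invariant factor 2 > 1, so H_1 ≅ Z/2.
  H_2: rank ker ∂_2 − rank ∂_3 = (12 − 12) − 0 = 0, and there is no ∂_3, so H_2 ≅ 0.

(K is a triangulation of the real projective plane RP^2.)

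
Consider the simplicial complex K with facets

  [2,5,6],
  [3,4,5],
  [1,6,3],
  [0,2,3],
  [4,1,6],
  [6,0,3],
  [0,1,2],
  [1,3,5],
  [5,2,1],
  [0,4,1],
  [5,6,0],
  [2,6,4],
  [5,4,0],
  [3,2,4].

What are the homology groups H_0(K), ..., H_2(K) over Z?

H_0 = Z,  H_1 = Z^2,  H_2 = Z.

K has 7 vertices, 21 edges, 14 triangles.
rank ∂_0 = 0, rank ∂_1 = 6 ⇒ b_0 = 7 − 0 − 6 = 1; all invariant factors of ∂_1 are 1 so no torsion. So H_0 = Z.
rank ∂_1 = 6, rank ∂_2 = 13 ⇒ b_1 = 21 − 6 − 13 = 2; all invariant factors of ∂_2 are 1 so no torsion. So H_1 = Z^2.
rank ∂_2 = 13, rank ∂_3 = 0 ⇒ b_2 = 14 − 13 − 0 = 1. So H_2 = Z.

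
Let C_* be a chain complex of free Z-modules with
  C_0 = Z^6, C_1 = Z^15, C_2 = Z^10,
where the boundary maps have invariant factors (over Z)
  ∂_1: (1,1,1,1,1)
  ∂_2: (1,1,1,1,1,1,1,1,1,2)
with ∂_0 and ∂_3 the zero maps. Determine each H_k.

H_0 ≅ Z,  H_1 ≅ Z_2,  H_2 = 0.

H_0: b_0 = 6 − 0 − 5 = 1; torsion from ∂_1 factors > 1: none. So H_0 ≅ Z.
H_1: b_1 = 15 − 5 − 10 = 0; torsion from ∂_2 factors > 1: [2]. So H_1 ≅ Z_2.
H_2: b_2 = 10 − 10 − 0 = 0; torsion from ∂_3 factors > 1: none. So H_2 ≅ 0.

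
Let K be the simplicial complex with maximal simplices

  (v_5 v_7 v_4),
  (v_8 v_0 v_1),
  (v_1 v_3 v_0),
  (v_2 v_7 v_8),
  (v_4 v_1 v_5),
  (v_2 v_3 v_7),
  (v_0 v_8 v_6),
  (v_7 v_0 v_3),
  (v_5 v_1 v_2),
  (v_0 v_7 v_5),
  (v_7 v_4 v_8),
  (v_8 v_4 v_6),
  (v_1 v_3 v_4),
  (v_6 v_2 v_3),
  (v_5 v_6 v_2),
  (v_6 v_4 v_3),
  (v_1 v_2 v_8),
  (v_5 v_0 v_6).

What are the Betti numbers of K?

Take the total order v_0 < v_1 < v_2 < v_3 < v_4 < v_5 < v_6 < v_7 < v_8 on the vertex set. Then K (dimension 2) consists of the simplices:

  0-simplices (9): [v_0], [v_1], [v_2], [v_3], [v_4], [v_5], [v_6], [v_7], [v_8]
  1-simplices (27): (27 of them)
  2-simplices (18): (18 of them)

so the chain groups are C_0 ≅ Z^9, C_1 ≅ Z^27, C_2 ≅ Z^18.

Boundary ∂_1: C_1 → C_0 sends each edge [p,q] (with p < q) to q − p. For instance
  ∂[v_0,v_8] = [v_8] − [v_0].
The 9×27 boundary matrix has rank 8 and Smith normal form diag(1,1,1,1,1,1,1,1).

∂_2: C_2 → C_1 acts by ∂[p,q,r] = [q,r] − [p,r] + [p,q]. For instance
  ∂[v_4,v_5,v_7] = [v_5,v_7] − [v_4,v_7] + [v_4,v_5],
  ∂[v_4,v_7,v_8] = [v_7,v_8] − [v_4,v_8] + [v_4,v_7].
This gives a 27×18 integer matrix of rank 17; reducing to Smith normal form yields diagonal entries (1,1,1,1,1,1,1,1,1,1,1,1,1,1,1,1,1).

Reading off H_k = ker ∂_k / im ∂_{k+1}:

  H_0: rank C_0 − rank ∂_1 = 9 − 8 = 1, and the invariant factors of ∂_1 are all 1, so H_0 ≅ Z.
  H_1: rank ker ∂_1 − rank ∂_2 = (27 − 8) − 17 = 2, and the invariant factors of ∂_2 are all 1, so H_1 ≅ Z^2.
  H_2: rank ker ∂_2 − rank ∂_3 = (18 − 17) − 0 = 1, and there is no ∂_3, so H_2 ≅ Z.

As a check, the Euler characteristic is 9 − 27 + 18 = 0, which agrees with 1 − 2 + 1 = 0.

Hence the Betti numbers are b_0 = 1, b_1 = 2, b_2 = 1.

b_0 = 1, b_1 = 2, b_2 = 1.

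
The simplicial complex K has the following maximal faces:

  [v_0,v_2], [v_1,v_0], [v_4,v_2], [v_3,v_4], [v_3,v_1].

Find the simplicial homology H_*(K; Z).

H_0 = Z,  H_1 = Z.

Take the total order v_0 < v_1 < v_2 < v_3 < v_4 on the vertex set. Then K (dimension 1) consists of the simplices:

  0-simplices (5): [v_0], [v_1], [v_2], [v_3], [v_4]
  1-simplices (5): [v_0,v_1], [v_0,v_2], [v_1,v_3], [v_2,v_4], [v_3,v_4]

Hence C_0 ≅ Z^5, C_1 ≅ Z^5.

Boundary ∂_1: C_1 → C_0 sends each edge [p,q] (with p < q) to q − p. For instance
  ∂[v_0,v_1] = [v_1] − [v_0].
The resulting 5×5 matrix has rank 4, and its Smith normal form has invariant factors (1,1,1,1).

From H_k ≅ ker(∂_k) / im(∂_{k+1}) we obtain:

  H_0: rank C_0 − rank ∂_1 = 5 − 4 = 1, and the invariant factors of ∂_1 are all 1, so H_0 ≅ Z.
  H_1: rank ker ∂_1 − rank ∂_2 = (5 − 4) − 0 = 1, and there is no ∂_2, so H_1 ≅ Z.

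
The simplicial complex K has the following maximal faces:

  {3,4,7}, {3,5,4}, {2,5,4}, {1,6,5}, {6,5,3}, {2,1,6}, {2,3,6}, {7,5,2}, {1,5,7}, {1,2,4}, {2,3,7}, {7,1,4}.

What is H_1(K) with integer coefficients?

Order the vertices as 1 < 2 < 3 < 4 < 5 < 6 < 7. Listing each simplex with vertices in this order, K has dimension 2 with simplices:

  0-simplices (7): [1], [2], [3], [4], [5], [6], [7]
  1-simplices (18): [1,2], [1,4], [1,5], [1,6], [1,7], [2,3], [2,4], [2,5], [2,6], [2,7], [3,4], [3,5], [3,6], [3,7], [4,5], [4,7], [5,6], [5,7]
  2-simplices (12): [1,2,4], [1,2,6], [1,4,7], [1,5,6], [1,5,7], [2,3,6], [2,3,7], [2,4,5], [2,5,7], [3,4,5], [3,4,7], [3,5,6]

Hence C_0 ≅ Z^7, C_1 ≅ Z^18, C_2 ≅ Z^12.

∂_1: C_1 → C_0 is given by ∂[p,q] = [q] − [p].
The 7×18 boundary matrix has rank 6 and Smith normal form diag(1,1,1,1,1,1).

Boundary ∂_2: C_2 → C_1 maps a triangle to the signed sum of its edges. For instance
  ∂[1,2,4] = [2,4] − [1,4] + [1,2],
  ∂[2,4,5] = [4,5] − [2,5] + [2,4].
The resulting 18×12 matrix has rank 12, and its Smith normal form has invariant factors (1,1,1,1,1,1,1,1,1,1,1,2).

From H_k ≅ ker(∂_k) / im(∂_{k+1}) we obtain:

  H_1: rank ker ∂_1 − rank ∂_2 = (18 − 6) − 12 = 0, and ∂_2 has invariant factor 2 > 1, so H_1 ≅ Z/2.

H_1 = Z/2.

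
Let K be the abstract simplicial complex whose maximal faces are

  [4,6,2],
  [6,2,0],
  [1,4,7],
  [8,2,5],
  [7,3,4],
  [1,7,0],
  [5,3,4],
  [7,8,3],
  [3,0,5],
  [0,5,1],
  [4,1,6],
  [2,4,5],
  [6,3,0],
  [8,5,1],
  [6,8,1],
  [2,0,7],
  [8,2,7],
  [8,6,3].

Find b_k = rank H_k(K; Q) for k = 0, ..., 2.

b_0 = 1, b_1 = 2, b_2 = 1.

Order the vertices as 0 < 1 < 2 < 3 < 4 < 5 < 6 < 7 < 8. Listing each simplex with vertices in this order, K has dimension 2 with simplices:

  0-simplices (9): [0], [1], [2], [3], [4], [5], [6], [7], [8]
  1-simplices (27): (27 of them)
  2-simplices (18): [0,1,5], [0,1,7], [0,2,6], [0,2,7], [0,3,5], [0,3,6], [1,4,6], [1,4,7], [1,5,8], [1,6,8], [2,4,5], [2,4,6], [2,5,8], [2,7,8], [3,4,5], [3,4,7], [3,6,8], [3,7,8]

Hence C_0 ≅ Z^9, C_1 ≅ Z^27, C_2 ≅ Z^18.

Boundary ∂_1: C_1 → C_0 maps an edge to its endpoints' difference, ∂[p,q] = q − p.
This gives a 9×27 integer matrix of rank 8; reducing to Smith normal form yields diagonal entries (1,1,1,1,1,1,1,1).

The boundary map ∂_2: C_2 → C_1 acts by ∂[p,q,r] = [q,r] − [p,r] + [p,q]. For instance
  ∂[0,2,7] = [2,7] − [0,7] + [0,2],
  ∂[0,1,7] = [1,7] − [0,7] + [0,1].
As a 27×18 matrix over Z this has rank 17, with invariant factors (1,1,1,1,1,1,1,1,1,1,1,1,1,1,1,1,1).

Now H_k = ker ∂_k / im ∂_{k+1}, so:

  H_0: rank C_0 − rank ∂_1 = 9 − 8 = 1, and the invariant factors of ∂_1 are all 1, so H_0 ≅ Z.
  H_1: rank ker ∂_1 − rank ∂_2 = (27 − 8) − 17 = 2, and the invariant factors of ∂_2 are all 1, so H_1 ≅ Z^2.
  H_2: rank ker ∂_2 − rank ∂_3 = (18 − 17) − 0 = 1, and there is no ∂_3, so H_2 ≅ Z.

As a check, the Euler characteristic is 9 − 27 + 18 = 0, which agrees with 1 − 2 + 1 = 0.
(K is a triangulation of the torus T^2.)

Hence the Betti numbers are b_0 = 1, b_1 = 2, b_2 = 1.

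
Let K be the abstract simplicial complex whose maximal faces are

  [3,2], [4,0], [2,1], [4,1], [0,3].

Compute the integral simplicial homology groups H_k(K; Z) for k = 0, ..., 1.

H_0 = Z,  H_1 = Z.

Fix the vertex order 0 < 1 < 2 < 3 < 4 and write every simplex with vertices in increasing order. Then dim K = 1 and the simplices of K are:

  0-simplices (5): [0], [1], [2], [3], [4]
  1-simplices (5): [0,3], [0,4], [1,2], [1,4], [2,3]

Hence C_0 ≅ Z^5, C_1 ≅ Z^5.

Boundary ∂_1: C_1 → C_0 sends each edge [p,q] (with p < q) to q − p.
This gives a 5×5 integer matrix of rank 4; reducing to Smith normal form yields diagonal entries (1,1,1,1).

Now H_k = ker ∂_k / im ∂_{k+1}, so:

  H_0: rank C_0 − rank ∂_1 = 5 − 4 = 1, and the invariant factors of ∂_1 are all 1, so H_0 = Z.
  H_1: rank ker ∂_1 − rank ∂_2 = (5 − 4) − 0 = 1, and there is no ∂_2, so H_1 = Z.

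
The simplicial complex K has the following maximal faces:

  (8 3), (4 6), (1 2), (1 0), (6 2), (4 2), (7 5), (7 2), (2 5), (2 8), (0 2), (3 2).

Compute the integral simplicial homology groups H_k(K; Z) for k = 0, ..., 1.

H_0 ≅ Z,  H_1 ≅ Z^4.

We work with the vertex ordering 0 < 1 < 2 < 3 < 4 < 5 < 6 < 7 < 8. The simplices of K, each written with vertices in increasing order, are:

  0-simplices (9): [0], [1], [2], [3], [4], [5], [6], [7], [8]
  1-simplices (12): [0,1], [0,2], [1,2], [2,3], [2,4], [2,5], [2,6], [2,7], [2,8], [3,8], [4,6], [5,7]

giving chain groups C_0 ≅ Z^9, C_1 ≅ Z^12.

The boundary map ∂_1: C_1 → C_0 sends each edge [p,q] (with p < q) to q − p. For instance
  ∂[2,3] = [3] − [2].
The resulting 9×12 matrix has rank 8, and its Smith normal form has invariant factors (1,1,1,1,1,1,1,1).

Reading off H_k = ker ∂_k / im ∂_{k+1}:

  H_0: rank C_0 − rank ∂_1 = 9 − 8 = 1, and the invariant factors of ∂_1 are all 1, so H_0 = Z.
  H_1: rank ker ∂_1 − rank ∂_2 = (12 − 8) − 0 = 4, and there is no ∂_2, so H_1 = Z^4.

(K is a triangulation of a wedge of 4 circles.)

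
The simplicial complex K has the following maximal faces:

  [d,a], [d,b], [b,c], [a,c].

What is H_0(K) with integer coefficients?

We work with the vertex ordering a < b < c < d. The simplices of K, each written with vertices in increasing order, are:

  0-simplices (4): a, b, c, d
  1-simplices (4): ac, ad, bc, bd

giving chain groups C_0 ≅ Z^4, C_1 ≅ Z^4.

∂_1: C_1 → C_0 is given by ∂[p,q] = [q] − [p]. For instance
  ∂bd = d − b.
The 4×4 boundary matrix has rank 3 and Smith normal form diag(1,1,1).

Now H_k = ker ∂_k / im ∂_{k+1}, so:

  H_0: rank C_0 − rank ∂_1 = 4 − 3 = 1, and the invariant factors of ∂_1 are all 1, so H_0 = Z.

(K is a triangulation of the circle S^1.)

H_0 = Z.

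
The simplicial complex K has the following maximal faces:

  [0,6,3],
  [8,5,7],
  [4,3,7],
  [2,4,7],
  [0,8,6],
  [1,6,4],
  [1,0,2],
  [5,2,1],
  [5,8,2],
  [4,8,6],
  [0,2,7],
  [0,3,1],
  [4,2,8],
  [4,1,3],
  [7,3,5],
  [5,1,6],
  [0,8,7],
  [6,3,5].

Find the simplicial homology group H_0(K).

K has 9 vertices, 27 edges, 18 triangles.
rank ∂_0 = 0, rank ∂_1 = 8 ⇒ b_0 = 9 − 0 − 8 = 1; all invariant factors of ∂_1 are 1 so no torsion. So H_0 ≅ Z.

H_0 = Z.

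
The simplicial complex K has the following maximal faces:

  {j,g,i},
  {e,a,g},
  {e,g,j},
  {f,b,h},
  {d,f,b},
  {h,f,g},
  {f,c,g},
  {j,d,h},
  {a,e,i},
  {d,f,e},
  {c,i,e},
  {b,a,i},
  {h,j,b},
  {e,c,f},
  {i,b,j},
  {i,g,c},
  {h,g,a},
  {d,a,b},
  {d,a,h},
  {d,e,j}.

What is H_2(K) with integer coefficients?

H_2 ≅ 0.

Fix the vertex order a < b < c < d < e < f < g < h < i < j and write every simplex with vertices in increasing order. Then dim K = 2 and the simplices of K are:

  0-simplices (10): a, b, c, d, e, f, g, h, i, j
  1-simplices (30): ab, ad, ae, ag, ah, ai, bd, bf, bh, bi, bj, ce, cf, cg, ci, de, df, dh, dj, ef, eg, ei, ej, fg, fh, gh, gi, gj, hj, ij
  2-simplices (20): abd, abi, adh, aeg, aei, agh, bdf, bfh, bhj, bij, cef, cei, cfg, cgi, def, dej, dhj, egj, fgh, gij

giving chain groups C_0 ≅ Z^10, C_1 ≅ Z^30, C_2 ≅ Z^20.

∂_1: C_1 → C_0 is given by ∂[p,q] = [q] − [p].
The 10×30 boundary matrix has rank 9 and Smith normal form diag(1,1,1,1,1,1,1,1,1).

The boundary map ∂_2: C_2 → C_1 acts by ∂[p,q,r] = [q,r] − [p,r] + [p,q]. For instance
  ∂cgi = gi − ci + cg,
  ∂fgh = gh − fh + fg.
The resulting 30×20 matrix has rank 20, and its Smith normal form has invariant factors (1,1,1,1,1,1,1,1,1,1,1,1,1,1,1,1,1,1,1,2).

From H_k ≅ ker(∂_k) / im(∂_{k+1}) we obtain:

  H_2: rank ker ∂_2 − rank ∂_3 = (20 − 20) − 0 = 0, and there is no ∂_3, so H_2 = 0.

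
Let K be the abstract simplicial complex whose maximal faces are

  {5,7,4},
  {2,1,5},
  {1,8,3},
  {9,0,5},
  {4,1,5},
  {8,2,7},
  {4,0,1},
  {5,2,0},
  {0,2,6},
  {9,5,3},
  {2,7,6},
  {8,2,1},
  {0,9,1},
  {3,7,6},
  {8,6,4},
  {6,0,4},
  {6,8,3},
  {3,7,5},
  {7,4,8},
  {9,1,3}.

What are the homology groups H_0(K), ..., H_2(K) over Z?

We work with the vertex ordering 0 < 1 < 2 < 3 < 4 < 5 < 6 < 7 < 8 < 9. The simplices of K, each written with vertices in increasing order, are:

  0-simplices (10): [0], [1], [2], [3], [4], [5], [6], [7], [8], [9]
  1-simplices (30): (30 of them)
  2-simplices (20): (20 of them)

Hence C_0 ≅ Z^10, C_1 ≅ Z^30, C_2 ≅ Z^20.

The boundary map ∂_1: C_1 → C_0 maps an edge to its endpoints' difference, ∂[p,q] = q − p. For instance
  ∂[0,1] = [1] − [0].
The resulting 10×30 matrix has rank 9, and its Smith normal form has invariant factors (1,1,1,1,1,1,1,1,1).

The boundary map ∂_2: C_2 → C_1 maps a triangle to the signed sum of its edges. For instance
  ∂[0,1,9] = [1,9] − [0,9] + [0,1],
  ∂[1,3,8] = [3,8] − [1,8] + [1,3].
The resulting 30×20 matrix has rank 20, and its Smith normal form has invariant factors (1,1,1,1,1,1,1,1,1,1,1,1,1,1,1,1,1,1,1,2).

Computing H_k = (kernel of ∂_k) / (image of ∂_{k+1}):

  H_0: rank C_0 − rank ∂_1 = 10 − 9 = 1, and the invariant factors of ∂_1 are all 1, so H_0 = Z.
  H_1: rank ker ∂_1 − rank ∂_2 = (30 − 9) − 20 = 1, and ∂_2 has invariant factor 2 > 1, so H_1 = Z ⊕ Z/2.
  H_2: rank ker ∂_2 − rank ∂_3 = (20 − 20) − 0 = 0, and there is no ∂_3, so H_2 = 0.

H_0 ≅ Z,  H_1 ≅ Z ⊕ Z/2,  H_2 = 0.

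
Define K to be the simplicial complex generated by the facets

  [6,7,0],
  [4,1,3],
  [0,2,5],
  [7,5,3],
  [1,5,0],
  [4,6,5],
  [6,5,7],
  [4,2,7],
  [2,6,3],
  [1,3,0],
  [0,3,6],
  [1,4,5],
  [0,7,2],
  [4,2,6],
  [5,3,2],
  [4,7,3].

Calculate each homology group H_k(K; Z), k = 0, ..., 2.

H_0 = Z,  H_1 = Z^2,  H_2 = Z.

Take the total order 0 < 1 < 2 < 3 < 4 < 5 < 6 < 7 on the vertex set. Then K (dimension 2) consists of the simplices:

  0-simplices (8): [0], [1], [2], [3], [4], [5], [6], [7]
  1-simplices (24): (24 of them)
  2-simplices (16): [0,1,3], [0,1,5], [0,2,5], [0,2,7], [0,3,6], [0,6,7], [1,3,4], [1,4,5], [2,3,5], [2,3,6], [2,4,6], [2,4,7], [3,4,7], [3,5,7], [4,5,6], [5,6,7]

Hence C_0 ≅ Z^8, C_1 ≅ Z^24, C_2 ≅ Z^16.

The boundary map ∂_1: C_1 → C_0 is given by ∂[p,q] = [q] − [p].
As a 8×24 matrix over Z this has rank 7, with invariant factors (1,1,1,1,1,1,1).

Boundary ∂_2: C_2 → C_1 maps a triangle to the signed sum of its edges. For instance
  ∂[0,1,3] = [1,3] − [0,3] + [0,1],
  ∂[2,3,6] = [3,6] − [2,6] + [2,3].
The resulting 24×16 matrix has rank 15, and its Smith normal form has invariant factors (1,1,1,1,1,1,1,1,1,1,1,1,1,1,1).

Now H_k = ker ∂_k / im ∂_{k+1}, so:

  H_0: rank C_0 − rank ∂_1 = 8 − 7 = 1, and the invariant factors of ∂_1 are all 1, so H_0 ≅ Z.
  H_1: rank ker ∂_1 − rank ∂_2 = (24 − 7) − 15 = 2, and the invariant factors of ∂_2 are all 1, so H_1 ≅ Z^2.
  H_2: rank ker ∂_2 − rank ∂_3 = (16 − 15) − 0 = 1, and there is no ∂_3, so H_2 ≅ Z.

As a check, the Euler characteristic is 8 − 24 + 16 = 0, which agrees with 1 − 2 + 1 = 0.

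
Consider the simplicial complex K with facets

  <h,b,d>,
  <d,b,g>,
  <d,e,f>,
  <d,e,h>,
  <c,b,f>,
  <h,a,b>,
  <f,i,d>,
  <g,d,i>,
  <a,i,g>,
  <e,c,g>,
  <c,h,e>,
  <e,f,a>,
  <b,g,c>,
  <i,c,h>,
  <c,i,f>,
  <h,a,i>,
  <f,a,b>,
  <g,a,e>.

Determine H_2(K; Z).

K has 9 vertices, 27 edges, 18 triangles.
rank ∂_2 = 17, rank ∂_3 = 0 ⇒ b_2 = 18 − 17 − 0 = 1. So H_2 = Z.

H_2 ≅ Z.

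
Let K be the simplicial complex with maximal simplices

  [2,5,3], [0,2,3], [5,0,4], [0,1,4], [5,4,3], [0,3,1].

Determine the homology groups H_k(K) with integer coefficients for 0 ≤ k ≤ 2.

K has 6 vertices, 12 edges, 6 triangles.
rank ∂_0 = 0, rank ∂_1 = 5 ⇒ b_0 = 6 − 0 − 5 = 1; all invariant factors of ∂_1 are 1 so no torsion. So H_0 ≅ Z.
rank ∂_1 = 5, rank ∂_2 = 6 ⇒ b_1 = 12 − 5 − 6 = 1; all invariant factors of ∂_2 are 1 so no torsion. So H_1 ≅ Z.
rank ∂_2 = 6, rank ∂_3 = 0 ⇒ b_2 = 6 − 6 − 0 = 0. So H_2 ≅ 0.

H_0 ≅ Z,  H_1 ≅ Z,  H_2 = 0.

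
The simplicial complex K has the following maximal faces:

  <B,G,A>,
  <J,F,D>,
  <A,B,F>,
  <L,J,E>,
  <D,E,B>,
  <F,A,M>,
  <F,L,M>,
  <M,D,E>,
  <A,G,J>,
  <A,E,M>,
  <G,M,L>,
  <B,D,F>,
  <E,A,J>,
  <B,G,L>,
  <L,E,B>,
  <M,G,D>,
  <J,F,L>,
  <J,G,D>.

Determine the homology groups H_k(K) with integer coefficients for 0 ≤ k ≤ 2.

H_0 ≅ Z,  H_1 ≅ Z^2,  H_2 ≅ Z.

Fix the vertex order A < B < D < E < F < G < J < L < M and write every simplex with vertices in increasing order. Then dim K = 2 and the simplices of K are:

  0-simplices (9): A, B, D, E, F, G, J, L, M
  1-simplices (27): AB, AE, AF, AG, AJ, AM, BD, BE, BF, BG, BL, DE, DF, DG, DJ, DM, EJ, EL, EM, FJ, FL, FM, GJ, GL, GM, JL, LM
  2-simplices (18): ABF, ABG, AEJ, AEM, AFM, AGJ, BDE, BDF, BEL, BGL, DEM, DFJ, DGJ, DGM, EJL, FJL, FLM, GLM

so the chain groups are C_0 ≅ Z^9, C_1 ≅ Z^27, C_2 ≅ Z^18.

The boundary map ∂_1: C_1 → C_0 is given by ∂[p,q] = [q] − [p].
The 9×27 boundary matrix has rank 8 and Smith normal form diag(1,1,1,1,1,1,1,1).

Boundary ∂_2: C_2 → C_1 maps a triangle to the signed sum of its edges. For instance
  ∂AEJ = EJ − AJ + AE,
  ∂DFJ = FJ − DJ + DF.
The 27×18 boundary matrix has rank 17 and Smith normal form diag(1,1,1,1,1,1,1,1,1,1,1,1,1,1,1,1,1).

Now H_k = ker ∂_k / im ∂_{k+1}, so:

  H_0: rank C_0 − rank ∂_1 = 9 − 8 = 1, and the invariant factors of ∂_1 are all 1, so H_0 = Z.
  H_1: rank ker ∂_1 − rank ∂_2 = (27 − 8) − 17 = 2, and the invariant factors of ∂_2 are all 1, so H_1 = Z^2.
  H_2: rank ker ∂_2 − rank ∂_3 = (18 − 17) − 0 = 1, and there is no ∂_3, so H_2 = Z.

As a check, the Euler characteristic is 9 − 27 + 18 = 0, which agrees with 1 − 2 + 1 = 0.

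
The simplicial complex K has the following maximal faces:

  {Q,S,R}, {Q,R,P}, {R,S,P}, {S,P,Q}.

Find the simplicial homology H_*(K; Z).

H_0 ≅ Z,  H_1 = 0,  H_2 ≅ Z.

K has 4 vertices, 6 edges, 4 triangles.
rank ∂_0 = 0, rank ∂_1 = 3 ⇒ b_0 = 4 − 0 − 3 = 1; all invariant factors of ∂_1 are 1 so no torsion. So H_0 ≅ Z.
rank ∂_1 = 3, rank ∂_2 = 3 ⇒ b_1 = 6 − 3 − 3 = 0; all invariant factors of ∂_2 are 1 so no torsion. So H_1 ≅ 0.
rank ∂_2 = 3, rank ∂_3 = 0 ⇒ b_2 = 4 − 3 − 0 = 1. So H_2 ≅ Z.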